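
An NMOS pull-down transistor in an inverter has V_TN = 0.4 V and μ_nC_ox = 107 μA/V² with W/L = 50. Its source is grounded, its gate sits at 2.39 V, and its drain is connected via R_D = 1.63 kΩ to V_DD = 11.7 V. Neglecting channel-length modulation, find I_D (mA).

V_GS = V_G = 2.39 V, so V_ov = 2.39 − 0.4 = 1.99 V.
k_n = μ_nC_ox · (W/L) = 5.35 mA/V².
Assume saturation: I_D = ½ k_n V_ov² = 0.5 × 5.35 × 1.99² = 10.6 mA, giving V_DS = V_DD − I_D R_D = 11.7 − 10.6 × 1.63 = -5.57 V.
But -5.57 V < V_ov = 1.99 V, so the device is actually in triode.
In triode I_D = k_n[V_ov V_DS − ½ V_DS²] and I_D = (V_DD − V_DS)/R_D. Equating: 4.36 V_DS² − 18.35 V_DS + 11.7 = 0, giving V_DS = 0.783 V (the root below V_ov).
I_D = (11.7 − 0.783) / 1.63 = 6.7 mA.

I_D = 6.70 mA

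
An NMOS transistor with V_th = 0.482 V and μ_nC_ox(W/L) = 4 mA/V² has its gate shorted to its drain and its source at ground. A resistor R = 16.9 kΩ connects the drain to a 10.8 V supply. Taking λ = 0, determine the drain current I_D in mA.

With gate tied to drain, V_GS = V_DS ≥ V_GS − V_th, so the device is in saturation.
KCL at the drain: ½ k_n (V_GS − V_th)² = (V_DD − V_GS)/R.
Let x = V_GS − 0.482. Then 33.8 x² + x − 10.32 = 0, giving x = 0.538 V (positive root), so V_GS = 1.02 V.
I_D = (V_DD − V_GS)/R = (10.8 − 1.02) / 16.9 = 0.579 mA.

I_D = 0.579 mA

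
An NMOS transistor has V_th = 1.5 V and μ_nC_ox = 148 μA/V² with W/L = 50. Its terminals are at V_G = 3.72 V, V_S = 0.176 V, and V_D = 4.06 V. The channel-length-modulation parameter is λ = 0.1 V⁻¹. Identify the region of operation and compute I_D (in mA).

V_GS = V_G − V_S = 3.72 − 0.176 = 3.54 V; V_DS = V_D − V_S = 4.06 − 0.176 = 3.88 V.
k_n = μ_nC_ox · (W/L) = 7.4 mA/V².
V_ov = V_GS − V_th = 3.54 − 1.5 = 2.04 V.
Since V_DS = 3.88 V ≥ V_ov = 2.04 V, the device is in saturation.
I_D = ½ k_n V_ov² (1 + λ V_DS) = 0.5 × 7.4 × 2.04² × (1 + 0.1 × 3.88) = 21.5 mA.

Saturation; I_D = 21.5 mA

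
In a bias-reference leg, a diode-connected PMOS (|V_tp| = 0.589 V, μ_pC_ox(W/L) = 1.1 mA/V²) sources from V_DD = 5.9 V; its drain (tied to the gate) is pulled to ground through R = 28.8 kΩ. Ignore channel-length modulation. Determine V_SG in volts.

V_SG = 1.14 V

With gate tied to drain, V_SG = V_SD ≥ V_SG − |V_tp|, so the device is in saturation.
KCL at the drain: ½ k_p (V_SG − |V_tp|)² = (V_DD − V_SG)/R.
Let x = V_SG − 0.589. Then 15.8 x² + x − 5.311 = 0, giving x = 0.548 V (positive root), so V_SG = 1.14 V.
I_D = (V_DD − V_SG)/R = (5.9 − 1.14) / 28.8 = 0.165 mA.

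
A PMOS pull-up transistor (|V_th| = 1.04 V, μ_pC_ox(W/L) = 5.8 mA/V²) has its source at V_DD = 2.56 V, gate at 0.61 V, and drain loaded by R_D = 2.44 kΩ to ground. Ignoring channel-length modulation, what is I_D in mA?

I_D = 0.965 mA

V_SG = V_DD − V_G = 2.56 − 0.61 = 1.95 V, so V_ov = 1.95 − 1.04 = 0.91 V.
Assume saturation: I_D = ½ k_p V_ov² = 0.5 × 5.8 × 0.91² = 2.4 mA, giving V_SD = V_DD − I_D R_D = 2.56 − 2.4 × 2.44 = -3.3 V.
But -3.3 V < V_ov = 0.91 V, so the device is actually in triode.
In triode I_D = k_p[V_ov V_SD − ½ V_SD²] and I_D = (V_DD − V_SD)/R_D. Equating: 7.08 V_SD² − 13.88 V_SD + 2.56 = 0, giving V_SD = 0.206 V (the root below V_ov).
I_D = (2.56 − 0.206) / 2.44 = 0.965 mA.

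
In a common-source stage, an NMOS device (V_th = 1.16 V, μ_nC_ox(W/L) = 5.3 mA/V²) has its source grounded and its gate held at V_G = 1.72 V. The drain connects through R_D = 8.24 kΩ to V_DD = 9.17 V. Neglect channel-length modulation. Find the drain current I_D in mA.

V_GS = V_G = 1.72 V, so V_ov = 1.72 − 1.16 = 0.56 V.
Assume saturation: I_D = ½ k_n V_ov² = 0.5 × 5.3 × 0.56² = 0.831 mA, giving V_DS = V_DD − I_D R_D = 9.17 − 0.831 × 8.24 = 2.32 V.
V_DS = 2.32 V ≥ V_ov = 0.56 V, confirming saturation.

I_D = 0.831 mA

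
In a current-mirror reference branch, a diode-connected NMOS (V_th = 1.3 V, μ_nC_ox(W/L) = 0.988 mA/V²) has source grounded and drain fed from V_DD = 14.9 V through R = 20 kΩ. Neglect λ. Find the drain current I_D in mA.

With gate tied to drain, V_GS = V_DS ≥ V_GS − V_th, so the device is in saturation.
KCL at the drain: ½ k_n (V_GS − V_th)² = (V_DD − V_GS)/R.
Let x = V_GS − 1.3. Then 9.88 x² + x − 13.6 = 0, giving x = 1.12 V (positive root), so V_GS = 2.42 V.
I_D = (V_DD − V_GS)/R = (14.9 − 2.42) / 20 = 0.624 mA.

I_D = 0.624 mA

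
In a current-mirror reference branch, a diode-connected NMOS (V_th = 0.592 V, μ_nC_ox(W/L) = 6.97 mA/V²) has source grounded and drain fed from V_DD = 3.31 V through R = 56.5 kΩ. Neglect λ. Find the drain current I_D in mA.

I_D = 0.0461 mA

With gate tied to drain, V_GS = V_DS ≥ V_GS − V_th, so the device is in saturation.
KCL at the drain: ½ k_n (V_GS − V_th)² = (V_DD − V_GS)/R.
Let x = V_GS − 0.592. Then 197 x² + x − 2.718 = 0, giving x = 0.115 V (positive root), so V_GS = 0.707 V.
I_D = (V_DD − V_GS)/R = (3.31 − 0.707) / 56.5 = 0.0461 mA.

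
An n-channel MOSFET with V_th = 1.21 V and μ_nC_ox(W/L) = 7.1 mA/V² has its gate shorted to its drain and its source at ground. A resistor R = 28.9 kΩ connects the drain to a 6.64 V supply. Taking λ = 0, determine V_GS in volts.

V_GS = 1.44 V

With gate tied to drain, V_GS = V_DS ≥ V_GS − V_th, so the device is in saturation.
KCL at the drain: ½ k_n (V_GS − V_th)² = (V_DD − V_GS)/R.
Let x = V_GS − 1.21. Then 103 x² + x − 5.43 = 0, giving x = 0.225 V (positive root), so V_GS = 1.44 V.
I_D = (V_DD − V_GS)/R = (6.64 − 1.44) / 28.9 = 0.18 mA.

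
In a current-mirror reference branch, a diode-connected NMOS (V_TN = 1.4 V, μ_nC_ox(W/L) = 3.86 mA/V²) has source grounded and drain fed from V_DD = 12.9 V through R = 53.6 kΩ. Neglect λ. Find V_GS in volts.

V_GS = 1.73 V

With gate tied to drain, V_GS = V_DS ≥ V_GS − V_TN, so the device is in saturation.
KCL at the drain: ½ k_n (V_GS − V_TN)² = (V_DD − V_GS)/R.
Let x = V_GS − 1.4. Then 103 x² + x − 11.5 = 0, giving x = 0.329 V (positive root), so V_GS = 1.73 V.
I_D = (V_DD − V_GS)/R = (12.9 − 1.73) / 53.6 = 0.208 mA.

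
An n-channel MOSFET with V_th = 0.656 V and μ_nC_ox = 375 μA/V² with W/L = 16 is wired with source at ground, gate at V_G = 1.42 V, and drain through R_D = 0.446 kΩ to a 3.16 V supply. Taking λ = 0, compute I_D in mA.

I_D = 1.75 mA

V_GS = V_G = 1.42 V, so V_ov = 1.42 − 0.656 = 0.764 V.
k_n = μ_nC_ox · (W/L) = 6 mA/V².
Assume saturation: I_D = ½ k_n V_ov² = 0.5 × 6 × 0.764² = 1.75 mA, giving V_DS = V_DD − I_D R_D = 3.16 − 1.75 × 0.446 = 2.38 V.
V_DS = 2.38 V ≥ V_ov = 0.764 V, confirming saturation.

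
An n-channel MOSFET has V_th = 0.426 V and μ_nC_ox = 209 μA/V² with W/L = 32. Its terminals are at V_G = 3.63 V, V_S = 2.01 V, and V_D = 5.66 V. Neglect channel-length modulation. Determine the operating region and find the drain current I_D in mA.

V_GS = V_G − V_S = 3.63 − 2.01 = 1.62 V; V_DS = V_D − V_S = 5.66 − 2.01 = 3.65 V.
k_n = μ_nC_ox · (W/L) = 6.688 mA/V².
V_ov = V_GS − V_th = 1.62 − 0.426 = 1.19 V.
Since V_DS = 3.65 V ≥ V_ov = 1.19 V, the device is in saturation.
I_D = ½ k_n V_ov² = 0.5 × 6.688 × 1.19² = 4.77 mA.

Saturation; I_D = 4.77 mA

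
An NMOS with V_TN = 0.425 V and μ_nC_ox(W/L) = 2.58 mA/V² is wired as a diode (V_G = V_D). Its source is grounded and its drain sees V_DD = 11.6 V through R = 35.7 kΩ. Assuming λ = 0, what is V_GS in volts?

V_GS = 0.907 V

With gate tied to drain, V_GS = V_DS ≥ V_GS − V_TN, so the device is in saturation.
KCL at the drain: ½ k_n (V_GS − V_TN)² = (V_DD − V_GS)/R.
Let x = V_GS − 0.425. Then 46.1 x² + x − 11.17 = 0, giving x = 0.482 V (positive root), so V_GS = 0.907 V.
I_D = (V_DD − V_GS)/R = (11.6 − 0.907) / 35.7 = 0.3 mA.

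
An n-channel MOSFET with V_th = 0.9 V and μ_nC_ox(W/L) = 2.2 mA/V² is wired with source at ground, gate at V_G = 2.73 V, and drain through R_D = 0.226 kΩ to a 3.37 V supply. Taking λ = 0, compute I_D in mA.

V_GS = V_G = 2.73 V, so V_ov = 2.73 − 0.9 = 1.83 V.
Assume saturation: I_D = ½ k_n V_ov² = 0.5 × 2.2 × 1.83² = 3.68 mA, giving V_DS = V_DD − I_D R_D = 3.37 − 3.68 × 0.226 = 2.54 V.
V_DS = 2.54 V ≥ V_ov = 1.83 V, confirming saturation.

I_D = 3.68 mA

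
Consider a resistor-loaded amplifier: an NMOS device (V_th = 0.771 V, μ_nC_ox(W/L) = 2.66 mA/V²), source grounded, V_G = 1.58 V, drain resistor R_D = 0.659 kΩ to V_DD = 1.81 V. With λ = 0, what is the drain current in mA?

V_GS = V_G = 1.58 V, so V_ov = 1.58 − 0.771 = 0.809 V.
Assume saturation: I_D = ½ k_n V_ov² = 0.5 × 2.66 × 0.809² = 0.87 mA, giving V_DS = V_DD − I_D R_D = 1.81 − 0.87 × 0.659 = 1.24 V.
V_DS = 1.24 V ≥ V_ov = 0.809 V, confirming saturation.

I_D = 0.870 mA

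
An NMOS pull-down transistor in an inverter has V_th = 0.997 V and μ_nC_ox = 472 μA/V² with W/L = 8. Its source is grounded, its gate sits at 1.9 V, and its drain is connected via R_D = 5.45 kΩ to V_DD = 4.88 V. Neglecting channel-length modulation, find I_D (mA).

V_GS = V_G = 1.9 V, so V_ov = 1.9 − 0.997 = 0.903 V.
k_n = μ_nC_ox · (W/L) = 3.776 mA/V².
Assume saturation: I_D = ½ k_n V_ov² = 0.5 × 3.776 × 0.903² = 1.54 mA, giving V_DS = V_DD − I_D R_D = 4.88 − 1.54 × 5.45 = -3.51 V.
But -3.51 V < V_ov = 0.903 V, so the device is actually in triode.
In triode I_D = k_n[V_ov V_DS − ½ V_DS²] and I_D = (V_DD − V_DS)/R_D. Equating: 10.3 V_DS² − 19.58 V_DS + 4.88 = 0, giving V_DS = 0.295 V (the root below V_ov).
I_D = (4.88 − 0.295) / 5.45 = 0.841 mA.

I_D = 0.841 mA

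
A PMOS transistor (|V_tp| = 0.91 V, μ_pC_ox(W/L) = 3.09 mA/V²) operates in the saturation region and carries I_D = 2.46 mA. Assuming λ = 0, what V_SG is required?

In saturation I_D = ½ k_p (V_SG − |V_tp|)², so V_SG − |V_tp| = √(2 I_D / k_p) = √(2 × 2.46 / 3.09) = 1.26 V.
V_SG = 0.91 + 1.26 = 2.17 V.

V_SG = 2.17 V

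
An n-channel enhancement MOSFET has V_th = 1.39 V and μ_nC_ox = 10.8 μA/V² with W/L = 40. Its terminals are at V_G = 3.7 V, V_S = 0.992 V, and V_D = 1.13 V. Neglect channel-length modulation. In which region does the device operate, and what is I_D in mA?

V_GS = V_G − V_S = 3.7 − 0.992 = 2.71 V; V_DS = V_D − V_S = 1.13 − 0.992 = 0.138 V.
k_n = μ_nC_ox · (W/L) = 0.432 mA/V².
V_ov = V_GS − V_th = 2.71 − 1.39 = 1.32 V.
Since V_DS = 0.138 V < V_ov = 1.32 V, the device is in the triode region.
I_D = k_n [V_ov · V_DS − ½ V_DS²] = 0.432 × [1.32 × 0.138 − 0.5 × 0.138²] = 0.0745 mA.

Triode; I_D = 0.0745 mA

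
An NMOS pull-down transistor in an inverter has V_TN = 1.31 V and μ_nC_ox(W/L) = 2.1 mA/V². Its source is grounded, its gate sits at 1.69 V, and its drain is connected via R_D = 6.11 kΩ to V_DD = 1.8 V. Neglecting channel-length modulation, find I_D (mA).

V_GS = V_G = 1.69 V, so V_ov = 1.69 − 1.31 = 0.38 V.
Assume saturation: I_D = ½ k_n V_ov² = 0.5 × 2.1 × 0.38² = 0.152 mA, giving V_DS = V_DD − I_D R_D = 1.8 − 0.152 × 6.11 = 0.874 V.
V_DS = 0.874 V ≥ V_ov = 0.38 V, confirming saturation.

I_D = 0.152 mA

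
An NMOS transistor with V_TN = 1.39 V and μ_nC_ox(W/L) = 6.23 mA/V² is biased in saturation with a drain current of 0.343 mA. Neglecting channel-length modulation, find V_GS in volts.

In saturation I_D = ½ k_n (V_GS − V_TN)², so V_GS − V_TN = √(2 I_D / k_n) = √(2 × 0.343 / 6.23) = 0.332 V.
V_GS = 1.39 + 0.332 = 1.72 V.

V_GS = 1.72 V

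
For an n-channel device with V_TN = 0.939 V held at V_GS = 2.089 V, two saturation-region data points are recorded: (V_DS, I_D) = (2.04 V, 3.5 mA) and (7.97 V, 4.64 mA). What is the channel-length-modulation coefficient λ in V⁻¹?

With V_GS fixed, I_D ∝ (1 + λ V_DS) in saturation, so I_D2/I_D1 = (1 + λ V_DS2)/(1 + λ V_DS1).
4.64/3.5 = 1.326 = (1 + 7.97 λ)/(1 + 2.04 λ).
Solving: λ (I_D1 V_DS2 − I_D2 V_DS1) = I_D2 − I_D1, so λ = (4.64 − 3.5) / (3.5 × 7.97 − 4.64 × 2.04) = 1.14 / 18.4 = 0.0619 V⁻¹.

λ = 0.0619 V⁻¹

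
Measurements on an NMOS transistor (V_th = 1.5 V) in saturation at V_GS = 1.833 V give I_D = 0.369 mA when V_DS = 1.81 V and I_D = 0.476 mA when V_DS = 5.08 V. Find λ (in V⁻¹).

λ = 0.106 V⁻¹

With V_GS fixed, I_D ∝ (1 + λ V_DS) in saturation, so I_D2/I_D1 = (1 + λ V_DS2)/(1 + λ V_DS1).
0.476/0.369 = 1.29 = (1 + 5.08 λ)/(1 + 1.81 λ).
Solving: λ (I_D1 V_DS2 − I_D2 V_DS1) = I_D2 − I_D1, so λ = (0.476 − 0.369) / (0.369 × 5.08 − 0.476 × 1.81) = 0.107 / 1.01 = 0.106 V⁻¹.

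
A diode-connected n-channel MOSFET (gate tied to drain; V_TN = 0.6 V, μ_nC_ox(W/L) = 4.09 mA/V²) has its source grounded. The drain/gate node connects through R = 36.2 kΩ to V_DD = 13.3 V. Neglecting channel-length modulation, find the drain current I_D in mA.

I_D = 0.340 mA

With gate tied to drain, V_GS = V_DS ≥ V_GS − V_TN, so the device is in saturation.
KCL at the drain: ½ k_n (V_GS − V_TN)² = (V_DD − V_GS)/R.
Let x = V_GS − 0.6. Then 74 x² + x − 12.7 = 0, giving x = 0.407 V (positive root), so V_GS = 1.01 V.
I_D = (V_DD − V_GS)/R = (13.3 − 1.01) / 36.2 = 0.34 mA.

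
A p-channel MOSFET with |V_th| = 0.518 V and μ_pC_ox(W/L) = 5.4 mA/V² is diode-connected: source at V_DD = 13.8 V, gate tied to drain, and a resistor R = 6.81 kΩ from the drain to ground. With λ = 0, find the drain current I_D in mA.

I_D = 1.83 mA

With gate tied to drain, V_SG = V_SD ≥ V_SG − |V_th|, so the device is in saturation.
KCL at the drain: ½ k_p (V_SG − |V_th|)² = (V_DD − V_SG)/R.
Let x = V_SG − 0.518. Then 18.4 x² + x − 13.28 = 0, giving x = 0.823 V (positive root), so V_SG = 1.34 V.
I_D = (V_DD − V_SG)/R = (13.8 − 1.34) / 6.81 = 1.83 mA.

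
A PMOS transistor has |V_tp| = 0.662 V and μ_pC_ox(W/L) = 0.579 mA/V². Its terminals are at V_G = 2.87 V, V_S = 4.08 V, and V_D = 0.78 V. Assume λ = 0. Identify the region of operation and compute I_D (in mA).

V_SG = V_S − V_G = 4.08 − 2.87 = 1.21 V; V_SD = V_S − V_D = 4.08 − 0.78 = 3.3 V.
V_ov = V_SG − |V_tp| = 1.21 − 0.662 = 0.548 V.
Since V_SD = 3.3 V ≥ V_ov = 0.548 V, the device is in saturation.
I_D = ½ k_p V_ov² = 0.5 × 0.579 × 0.548² = 0.0869 mA.

Saturation; I_D = 0.0869 mA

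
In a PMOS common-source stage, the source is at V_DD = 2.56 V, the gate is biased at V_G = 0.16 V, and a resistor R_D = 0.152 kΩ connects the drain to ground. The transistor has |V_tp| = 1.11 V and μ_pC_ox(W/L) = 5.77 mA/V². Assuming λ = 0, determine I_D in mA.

V_SG = V_DD − V_G = 2.56 − 0.16 = 2.4 V, so V_ov = 2.4 − 1.11 = 1.29 V.
Assume saturation: I_D = ½ k_p V_ov² = 0.5 × 5.77 × 1.29² = 4.8 mA, giving V_SD = V_DD − I_D R_D = 2.56 − 4.8 × 0.152 = 1.83 V.
V_SD = 1.83 V ≥ V_ov = 1.29 V, confirming saturation.

I_D = 4.80 mA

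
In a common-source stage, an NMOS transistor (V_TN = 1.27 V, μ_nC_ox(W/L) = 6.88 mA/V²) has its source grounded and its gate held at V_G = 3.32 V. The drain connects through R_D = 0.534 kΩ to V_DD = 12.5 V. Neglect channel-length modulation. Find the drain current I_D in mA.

V_GS = V_G = 3.32 V, so V_ov = 3.32 − 1.27 = 2.05 V.
Assume saturation: I_D = ½ k_n V_ov² = 0.5 × 6.88 × 2.05² = 14.5 mA, giving V_DS = V_DD − I_D R_D = 12.5 − 14.5 × 0.534 = 4.78 V.
V_DS = 4.78 V ≥ V_ov = 2.05 V, confirming saturation.

I_D = 14.5 mA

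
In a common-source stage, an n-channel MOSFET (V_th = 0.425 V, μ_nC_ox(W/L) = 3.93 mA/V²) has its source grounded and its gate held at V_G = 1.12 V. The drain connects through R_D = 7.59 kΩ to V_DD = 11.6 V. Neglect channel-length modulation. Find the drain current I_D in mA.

I_D = 0.949 mA

V_GS = V_G = 1.12 V, so V_ov = 1.12 − 0.425 = 0.695 V.
Assume saturation: I_D = ½ k_n V_ov² = 0.5 × 3.93 × 0.695² = 0.949 mA, giving V_DS = V_DD − I_D R_D = 11.6 − 0.949 × 7.59 = 4.4 V.
V_DS = 4.4 V ≥ V_ov = 0.695 V, confirming saturation.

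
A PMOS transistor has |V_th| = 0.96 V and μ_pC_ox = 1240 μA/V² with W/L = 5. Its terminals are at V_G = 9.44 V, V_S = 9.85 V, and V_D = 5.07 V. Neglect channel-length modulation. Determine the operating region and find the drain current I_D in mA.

V_SG = V_S − V_G = 9.85 − 9.44 = 0.41 V; V_SD = V_S − V_D = 9.85 − 5.07 = 4.78 V.
V_SG = 0.41 V < |V_th| = 0.96 V, so the transistor is in cutoff.

Cutoff; I_D = 0 mA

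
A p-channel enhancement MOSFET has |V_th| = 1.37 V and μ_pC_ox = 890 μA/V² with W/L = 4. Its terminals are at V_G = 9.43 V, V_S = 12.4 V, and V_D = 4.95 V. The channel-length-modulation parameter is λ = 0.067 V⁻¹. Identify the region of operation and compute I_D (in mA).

V_SG = V_S − V_G = 12.4 − 9.43 = 2.97 V; V_SD = V_S − V_D = 12.4 − 4.95 = 7.45 V.
k_p = μ_pC_ox · (W/L) = 3.56 mA/V².
V_ov = V_SG − |V_th| = 2.97 − 1.37 = 1.6 V.
Since V_SD = 7.45 V ≥ V_ov = 1.6 V, the device is in saturation.
I_D = ½ k_p V_ov² (1 + λ V_SD) = 0.5 × 3.56 × 1.6² × (1 + 0.067 × 7.45) = 6.83 mA.

Saturation; I_D = 6.83 mA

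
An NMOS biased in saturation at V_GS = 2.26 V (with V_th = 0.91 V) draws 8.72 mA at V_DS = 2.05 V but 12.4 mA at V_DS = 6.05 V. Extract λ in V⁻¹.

With V_GS fixed, I_D ∝ (1 + λ V_DS) in saturation, so I_D2/I_D1 = (1 + λ V_DS2)/(1 + λ V_DS1).
12.4/8.72 = 1.422 = (1 + 6.05 λ)/(1 + 2.05 λ).
Solving: λ (I_D1 V_DS2 − I_D2 V_DS1) = I_D2 − I_D1, so λ = (12.4 − 8.72) / (8.72 × 6.05 − 12.4 × 2.05) = 3.68 / 27.3 = 0.135 V⁻¹.

λ = 0.135 V⁻¹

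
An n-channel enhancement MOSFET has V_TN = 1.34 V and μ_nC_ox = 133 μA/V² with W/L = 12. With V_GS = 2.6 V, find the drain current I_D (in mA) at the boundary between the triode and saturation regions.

At the boundary V_DS = V_ov = V_GS − V_TN = 2.6 − 1.34 = 1.26 V.
k_n = μ_nC_ox · (W/L) = 1.596 mA/V².
I_D = ½ k_n V_ov² = 0.5 × 1.596 × 1.26² = 1.27 mA.

I_D = 1.27 mA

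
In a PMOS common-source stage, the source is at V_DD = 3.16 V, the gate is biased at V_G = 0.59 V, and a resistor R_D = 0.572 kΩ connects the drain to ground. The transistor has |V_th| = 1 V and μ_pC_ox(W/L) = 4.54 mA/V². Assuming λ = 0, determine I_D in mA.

V_SG = V_DD − V_G = 3.16 − 0.59 = 2.57 V, so V_ov = 2.57 − 1 = 1.57 V.
Assume saturation: I_D = ½ k_p V_ov² = 0.5 × 4.54 × 1.57² = 5.6 mA, giving V_SD = V_DD − I_D R_D = 3.16 − 5.6 × 0.572 = -0.0405 V.
But -0.0405 V < V_ov = 1.57 V, so the device is actually in triode.
In triode I_D = k_p[V_ov V_SD − ½ V_SD²] and I_D = (V_DD − V_SD)/R_D. Equating: 1.3 V_SD² − 5.077 V_SD + 3.16 = 0, giving V_SD = 0.777 V (the root below V_ov).
I_D = (3.16 − 0.777) / 0.572 = 4.17 mA.

I_D = 4.17 mA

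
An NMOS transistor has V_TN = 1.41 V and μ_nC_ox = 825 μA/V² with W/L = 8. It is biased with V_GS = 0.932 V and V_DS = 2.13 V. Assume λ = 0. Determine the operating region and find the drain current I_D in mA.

Cutoff; I_D = 0 mA

V_GS = 0.932 V < V_TN = 1.41 V, so the transistor is in cutoff.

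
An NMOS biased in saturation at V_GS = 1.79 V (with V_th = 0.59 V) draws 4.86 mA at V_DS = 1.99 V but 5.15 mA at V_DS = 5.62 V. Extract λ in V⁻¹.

λ = 0.0170 V⁻¹

With V_GS fixed, I_D ∝ (1 + λ V_DS) in saturation, so I_D2/I_D1 = (1 + λ V_DS2)/(1 + λ V_DS1).
5.15/4.86 = 1.06 = (1 + 5.62 λ)/(1 + 1.99 λ).
Solving: λ (I_D1 V_DS2 − I_D2 V_DS1) = I_D2 − I_D1, so λ = (5.15 − 4.86) / (4.86 × 5.62 − 5.15 × 1.99) = 0.29 / 17.1 = 0.017 V⁻¹.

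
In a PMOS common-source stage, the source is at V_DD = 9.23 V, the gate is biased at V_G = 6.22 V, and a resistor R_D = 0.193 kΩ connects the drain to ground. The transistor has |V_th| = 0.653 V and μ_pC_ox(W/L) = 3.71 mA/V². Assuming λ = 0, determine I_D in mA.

I_D = 10.3 mA

V_SG = V_DD − V_G = 9.23 − 6.22 = 3.01 V, so V_ov = 3.01 − 0.653 = 2.36 V.
Assume saturation: I_D = ½ k_p V_ov² = 0.5 × 3.71 × 2.36² = 10.3 mA, giving V_SD = V_DD − I_D R_D = 9.23 − 10.3 × 0.193 = 7.24 V.
V_SD = 7.24 V ≥ V_ov = 2.36 V, confirming saturation.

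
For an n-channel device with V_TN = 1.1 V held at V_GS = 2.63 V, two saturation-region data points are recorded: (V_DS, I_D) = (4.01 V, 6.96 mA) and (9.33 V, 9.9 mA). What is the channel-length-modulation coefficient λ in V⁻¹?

With V_GS fixed, I_D ∝ (1 + λ V_DS) in saturation, so I_D2/I_D1 = (1 + λ V_DS2)/(1 + λ V_DS1).
9.9/6.96 = 1.422 = (1 + 9.33 λ)/(1 + 4.01 λ).
Solving: λ (I_D1 V_DS2 − I_D2 V_DS1) = I_D2 − I_D1, so λ = (9.9 − 6.96) / (6.96 × 9.33 − 9.9 × 4.01) = 2.94 / 25.2 = 0.116 V⁻¹.

λ = 0.116 V⁻¹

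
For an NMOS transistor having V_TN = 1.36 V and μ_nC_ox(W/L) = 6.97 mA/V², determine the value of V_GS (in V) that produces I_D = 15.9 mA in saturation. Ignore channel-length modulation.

In saturation I_D = ½ k_n (V_GS − V_TN)², so V_GS − V_TN = √(2 I_D / k_n) = √(2 × 15.9 / 6.97) = 2.14 V.
V_GS = 1.36 + 2.14 = 3.5 V.

V_GS = 3.50 V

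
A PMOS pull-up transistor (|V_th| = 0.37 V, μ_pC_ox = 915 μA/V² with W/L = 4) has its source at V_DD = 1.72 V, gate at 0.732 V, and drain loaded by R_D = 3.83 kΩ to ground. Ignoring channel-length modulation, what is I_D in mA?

I_D = 0.394 mA

V_SG = V_DD − V_G = 1.72 − 0.732 = 0.988 V, so V_ov = 0.988 − 0.37 = 0.618 V.
k_p = μ_pC_ox · (W/L) = 3.66 mA/V².
Assume saturation: I_D = ½ k_p V_ov² = 0.5 × 3.66 × 0.618² = 0.699 mA, giving V_SD = V_DD − I_D R_D = 1.72 − 0.699 × 3.83 = -0.957 V.
But -0.957 V < V_ov = 0.618 V, so the device is actually in triode.
In triode I_D = k_p[V_ov V_SD − ½ V_SD²] and I_D = (V_DD − V_SD)/R_D. Equating: 7.01 V_SD² − 9.663 V_SD + 1.72 = 0, giving V_SD = 0.21 V (the root below V_ov).
I_D = (1.72 − 0.21) / 3.83 = 0.394 mA.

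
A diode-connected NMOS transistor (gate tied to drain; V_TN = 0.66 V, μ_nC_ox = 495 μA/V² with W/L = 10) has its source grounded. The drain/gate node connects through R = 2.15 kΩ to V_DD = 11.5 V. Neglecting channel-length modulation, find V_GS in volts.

V_GS = 2.00 V

With gate tied to drain, V_GS = V_DS ≥ V_GS − V_TN, so the device is in saturation.
k_n = μ_nC_ox · (W/L) = 4.95 mA/V².
KCL at the drain: ½ k_n (V_GS − V_TN)² = (V_DD − V_GS)/R.
Let x = V_GS − 0.66. Then 5.32 x² + x − 10.84 = 0, giving x = 1.34 V (positive root), so V_GS = 2 V.
I_D = (V_DD − V_GS)/R = (11.5 − 2) / 2.15 = 4.42 mA.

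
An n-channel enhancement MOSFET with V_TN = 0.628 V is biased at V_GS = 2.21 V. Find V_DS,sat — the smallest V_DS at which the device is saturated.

V_DS,sat = 1.58 V

The boundary between triode and saturation is V_DS = V_GS − V_TN = V_ov.
V_ov = 2.21 − 0.628 = 1.58 V.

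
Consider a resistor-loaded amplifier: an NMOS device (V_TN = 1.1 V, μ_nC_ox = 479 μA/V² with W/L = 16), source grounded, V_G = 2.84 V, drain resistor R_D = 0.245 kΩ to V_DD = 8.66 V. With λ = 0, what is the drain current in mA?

I_D = 11.6 mA

V_GS = V_G = 2.84 V, so V_ov = 2.84 − 1.1 = 1.74 V.
k_n = μ_nC_ox · (W/L) = 7.664 mA/V².
Assume saturation: I_D = ½ k_n V_ov² = 0.5 × 7.664 × 1.74² = 11.6 mA, giving V_DS = V_DD − I_D R_D = 8.66 − 11.6 × 0.245 = 5.82 V.
V_DS = 5.82 V ≥ V_ov = 1.74 V, confirming saturation.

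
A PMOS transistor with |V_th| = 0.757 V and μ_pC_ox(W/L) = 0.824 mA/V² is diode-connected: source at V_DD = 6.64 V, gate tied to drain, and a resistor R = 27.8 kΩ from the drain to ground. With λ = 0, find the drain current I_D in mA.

With gate tied to drain, V_SG = V_SD ≥ V_SG − |V_th|, so the device is in saturation.
KCL at the drain: ½ k_p (V_SG − |V_th|)² = (V_DD − V_SG)/R.
Let x = V_SG − 0.757. Then 11.5 x² + x − 5.883 = 0, giving x = 0.674 V (positive root), so V_SG = 1.43 V.
I_D = (V_DD − V_SG)/R = (6.64 − 1.43) / 27.8 = 0.187 mA.

I_D = 0.187 mA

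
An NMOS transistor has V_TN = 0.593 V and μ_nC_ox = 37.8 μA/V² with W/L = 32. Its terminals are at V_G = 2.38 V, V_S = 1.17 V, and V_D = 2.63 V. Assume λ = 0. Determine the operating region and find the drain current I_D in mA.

V_GS = V_G − V_S = 2.38 − 1.17 = 1.21 V; V_DS = V_D − V_S = 2.63 − 1.17 = 1.46 V.
k_n = μ_nC_ox · (W/L) = 1.21 mA/V².
V_ov = V_GS − V_TN = 1.21 − 0.593 = 0.617 V.
Since V_DS = 1.46 V ≥ V_ov = 0.617 V, the device is in saturation.
I_D = ½ k_n V_ov² = 0.5 × 1.21 × 0.617² = 0.23 mA.

Saturation; I_D = 0.230 mA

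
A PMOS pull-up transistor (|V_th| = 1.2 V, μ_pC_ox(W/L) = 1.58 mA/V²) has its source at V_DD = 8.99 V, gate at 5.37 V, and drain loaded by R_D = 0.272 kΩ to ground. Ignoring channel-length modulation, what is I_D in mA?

I_D = 4.63 mA

V_SG = V_DD − V_G = 8.99 − 5.37 = 3.62 V, so V_ov = 3.62 − 1.2 = 2.42 V.
Assume saturation: I_D = ½ k_p V_ov² = 0.5 × 1.58 × 2.42² = 4.63 mA, giving V_SD = V_DD − I_D R_D = 8.99 − 4.63 × 0.272 = 7.73 V.
V_SD = 7.73 V ≥ V_ov = 2.42 V, confirming saturation.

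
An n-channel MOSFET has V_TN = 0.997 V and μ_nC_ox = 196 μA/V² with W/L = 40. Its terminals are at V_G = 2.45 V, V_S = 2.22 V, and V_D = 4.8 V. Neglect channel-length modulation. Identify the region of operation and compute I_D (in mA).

V_GS = V_G − V_S = 2.45 − 2.22 = 0.23 V; V_DS = V_D − V_S = 4.8 − 2.22 = 2.58 V.
V_GS = 0.23 V < V_TN = 0.997 V, so the transistor is in cutoff.

Cutoff; I_D = 0 mA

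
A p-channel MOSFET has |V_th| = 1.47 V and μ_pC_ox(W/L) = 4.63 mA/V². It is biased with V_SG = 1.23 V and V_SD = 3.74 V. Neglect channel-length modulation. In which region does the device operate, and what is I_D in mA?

V_SG = 1.23 V < |V_th| = 1.47 V, so the transistor is in cutoff.

Cutoff; I_D = 0 mA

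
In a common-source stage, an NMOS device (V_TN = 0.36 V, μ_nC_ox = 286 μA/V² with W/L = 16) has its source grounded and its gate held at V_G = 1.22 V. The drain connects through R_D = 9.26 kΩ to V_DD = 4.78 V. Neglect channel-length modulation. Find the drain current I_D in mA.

I_D = 0.501 mA

V_GS = V_G = 1.22 V, so V_ov = 1.22 − 0.36 = 0.86 V.
k_n = μ_nC_ox · (W/L) = 4.576 mA/V².
Assume saturation: I_D = ½ k_n V_ov² = 0.5 × 4.576 × 0.86² = 1.69 mA, giving V_DS = V_DD − I_D R_D = 4.78 − 1.69 × 9.26 = -10.9 V.
But -10.9 V < V_ov = 0.86 V, so the device is actually in triode.
In triode I_D = k_n[V_ov V_DS − ½ V_DS²] and I_D = (V_DD − V_DS)/R_D. Equating: 21.2 V_DS² − 37.44 V_DS + 4.78 = 0, giving V_DS = 0.139 V (the root below V_ov).
I_D = (4.78 − 0.139) / 9.26 = 0.501 mA.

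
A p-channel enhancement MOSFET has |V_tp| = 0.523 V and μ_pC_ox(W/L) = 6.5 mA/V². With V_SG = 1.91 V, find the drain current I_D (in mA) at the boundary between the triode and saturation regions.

At the boundary V_SD = V_ov = V_SG − |V_tp| = 1.91 − 0.523 = 1.39 V.
I_D = ½ k_p V_ov² = 0.5 × 6.5 × 1.39² = 6.25 mA.

I_D = 6.25 mA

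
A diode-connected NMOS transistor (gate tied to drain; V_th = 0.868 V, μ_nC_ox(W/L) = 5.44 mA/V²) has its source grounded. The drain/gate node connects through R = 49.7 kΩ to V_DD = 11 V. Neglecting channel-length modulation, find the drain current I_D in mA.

With gate tied to drain, V_GS = V_DS ≥ V_GS − V_th, so the device is in saturation.
KCL at the drain: ½ k_n (V_GS − V_th)² = (V_DD − V_GS)/R.
Let x = V_GS − 0.868. Then 135 x² + x − 10.13 = 0, giving x = 0.27 V (positive root), so V_GS = 1.14 V.
I_D = (V_DD − V_GS)/R = (11 − 1.14) / 49.7 = 0.198 mA.

I_D = 0.198 mA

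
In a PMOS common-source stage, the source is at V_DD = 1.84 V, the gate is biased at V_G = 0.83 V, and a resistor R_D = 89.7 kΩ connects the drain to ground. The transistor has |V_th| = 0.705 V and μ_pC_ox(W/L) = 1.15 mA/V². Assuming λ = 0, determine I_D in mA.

V_SG = V_DD − V_G = 1.84 − 0.83 = 1.01 V, so V_ov = 1.01 − 0.705 = 0.305 V.
Assume saturation: I_D = ½ k_p V_ov² = 0.5 × 1.15 × 0.305² = 0.0535 mA, giving V_SD = V_DD − I_D R_D = 1.84 − 0.0535 × 89.7 = -2.96 V.
But -2.96 V < V_ov = 0.305 V, so the device is actually in triode.
In triode I_D = k_p[V_ov V_SD − ½ V_SD²] and I_D = (V_DD − V_SD)/R_D. Equating: 51.6 V_SD² − 32.46 V_SD + 1.84 = 0, giving V_SD = 0.063 V (the root below V_ov).
I_D = (1.84 − 0.063) / 89.7 = 0.0198 mA.

I_D = 0.0198 mA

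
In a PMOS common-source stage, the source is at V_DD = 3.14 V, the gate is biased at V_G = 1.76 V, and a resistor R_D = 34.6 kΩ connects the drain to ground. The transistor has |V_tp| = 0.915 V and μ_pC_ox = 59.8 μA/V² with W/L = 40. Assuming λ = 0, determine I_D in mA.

V_SG = V_DD − V_G = 3.14 − 1.76 = 1.38 V, so V_ov = 1.38 − 0.915 = 0.465 V.
k_p = μ_pC_ox · (W/L) = 2.392 mA/V².
Assume saturation: I_D = ½ k_p V_ov² = 0.5 × 2.392 × 0.465² = 0.259 mA, giving V_SD = V_DD − I_D R_D = 3.14 − 0.259 × 34.6 = -5.81 V.
But -5.81 V < V_ov = 0.465 V, so the device is actually in triode.
In triode I_D = k_p[V_ov V_SD − ½ V_SD²] and I_D = (V_DD − V_SD)/R_D. Equating: 41.4 V_SD² − 39.48 V_SD + 3.14 = 0, giving V_SD = 0.0876 V (the root below V_ov).
I_D = (3.14 − 0.0876) / 34.6 = 0.0882 mA.

I_D = 0.0882 mA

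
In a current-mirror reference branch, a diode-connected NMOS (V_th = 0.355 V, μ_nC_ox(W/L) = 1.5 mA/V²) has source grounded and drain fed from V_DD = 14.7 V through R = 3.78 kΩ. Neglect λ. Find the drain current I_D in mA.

I_D = 3.24 mA

With gate tied to drain, V_GS = V_DS ≥ V_GS − V_th, so the device is in saturation.
KCL at the drain: ½ k_n (V_GS − V_th)² = (V_DD − V_GS)/R.
Let x = V_GS − 0.355. Then 2.83 x² + x − 14.34 = 0, giving x = 2.08 V (positive root), so V_GS = 2.43 V.
I_D = (V_DD − V_GS)/R = (14.7 − 2.43) / 3.78 = 3.24 mA.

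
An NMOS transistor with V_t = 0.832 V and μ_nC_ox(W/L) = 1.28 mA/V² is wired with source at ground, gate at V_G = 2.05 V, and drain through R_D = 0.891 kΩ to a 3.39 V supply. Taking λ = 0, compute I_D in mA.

I_D = 0.949 mA

V_GS = V_G = 2.05 V, so V_ov = 2.05 − 0.832 = 1.22 V.
Assume saturation: I_D = ½ k_n V_ov² = 0.5 × 1.28 × 1.22² = 0.949 mA, giving V_DS = V_DD − I_D R_D = 3.39 − 0.949 × 0.891 = 2.54 V.
V_DS = 2.54 V ≥ V_ov = 1.22 V, confirming saturation.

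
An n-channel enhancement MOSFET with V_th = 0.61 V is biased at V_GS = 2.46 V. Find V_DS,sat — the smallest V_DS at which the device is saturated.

V_DS,sat = 1.85 V

The boundary between triode and saturation is V_DS = V_GS − V_th = V_ov.
V_ov = 2.46 − 0.61 = 1.85 V.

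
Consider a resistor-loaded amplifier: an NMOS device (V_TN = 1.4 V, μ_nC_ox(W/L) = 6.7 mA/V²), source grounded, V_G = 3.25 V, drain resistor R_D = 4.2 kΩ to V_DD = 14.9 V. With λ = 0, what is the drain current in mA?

I_D = 3.47 mA

V_GS = V_G = 3.25 V, so V_ov = 3.25 − 1.4 = 1.85 V.
Assume saturation: I_D = ½ k_n V_ov² = 0.5 × 6.7 × 1.85² = 11.5 mA, giving V_DS = V_DD − I_D R_D = 14.9 − 11.5 × 4.2 = -33.3 V.
But -33.3 V < V_ov = 1.85 V, so the device is actually in triode.
In triode I_D = k_n[V_ov V_DS − ½ V_DS²] and I_D = (V_DD − V_DS)/R_D. Equating: 14.1 V_DS² − 53.06 V_DS + 14.9 = 0, giving V_DS = 0.306 V (the root below V_ov).
I_D = (14.9 − 0.306) / 4.2 = 3.47 mA.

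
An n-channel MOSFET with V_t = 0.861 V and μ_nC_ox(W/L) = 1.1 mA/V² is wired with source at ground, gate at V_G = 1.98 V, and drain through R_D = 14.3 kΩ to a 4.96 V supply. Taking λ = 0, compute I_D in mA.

V_GS = V_G = 1.98 V, so V_ov = 1.98 − 0.861 = 1.12 V.
Assume saturation: I_D = ½ k_n V_ov² = 0.5 × 1.1 × 1.12² = 0.689 mA, giving V_DS = V_DD − I_D R_D = 4.96 − 0.689 × 14.3 = -4.89 V.
But -4.89 V < V_ov = 1.12 V, so the device is actually in triode.
In triode I_D = k_n[V_ov V_DS − ½ V_DS²] and I_D = (V_DD − V_DS)/R_D. Equating: 7.87 V_DS² − 18.6 V_DS + 4.96 = 0, giving V_DS = 0.306 V (the root below V_ov).
I_D = (4.96 − 0.306) / 14.3 = 0.325 mA.

I_D = 0.325 mA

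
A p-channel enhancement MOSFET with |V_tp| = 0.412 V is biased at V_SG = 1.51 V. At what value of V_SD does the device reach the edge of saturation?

The boundary between triode and saturation is V_SD = V_SG − |V_tp| = V_ov.
V_ov = 1.51 − 0.412 = 1.1 V.

V_SD,sat = 1.10 V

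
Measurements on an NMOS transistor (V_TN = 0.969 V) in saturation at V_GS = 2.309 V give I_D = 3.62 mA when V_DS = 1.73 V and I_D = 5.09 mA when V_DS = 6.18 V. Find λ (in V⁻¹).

With V_GS fixed, I_D ∝ (1 + λ V_DS) in saturation, so I_D2/I_D1 = (1 + λ V_DS2)/(1 + λ V_DS1).
5.09/3.62 = 1.406 = (1 + 6.18 λ)/(1 + 1.73 λ).
Solving: λ (I_D1 V_DS2 − I_D2 V_DS1) = I_D2 − I_D1, so λ = (5.09 − 3.62) / (3.62 × 6.18 − 5.09 × 1.73) = 1.47 / 13.6 = 0.108 V⁻¹.

λ = 0.108 V⁻¹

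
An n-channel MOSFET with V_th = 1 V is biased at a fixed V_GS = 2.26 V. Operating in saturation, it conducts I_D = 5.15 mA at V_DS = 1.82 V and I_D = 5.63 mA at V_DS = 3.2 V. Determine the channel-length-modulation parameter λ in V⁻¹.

λ = 0.0770 V⁻¹

With V_GS fixed, I_D ∝ (1 + λ V_DS) in saturation, so I_D2/I_D1 = (1 + λ V_DS2)/(1 + λ V_DS1).
5.63/5.15 = 1.093 = (1 + 3.2 λ)/(1 + 1.82 λ).
Solving: λ (I_D1 V_DS2 − I_D2 V_DS1) = I_D2 − I_D1, so λ = (5.63 − 5.15) / (5.15 × 3.2 − 5.63 × 1.82) = 0.48 / 6.23 = 0.077 V⁻¹.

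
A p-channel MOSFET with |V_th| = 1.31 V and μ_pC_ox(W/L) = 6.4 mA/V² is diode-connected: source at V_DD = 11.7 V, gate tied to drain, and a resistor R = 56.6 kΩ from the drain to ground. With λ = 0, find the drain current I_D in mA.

With gate tied to drain, V_SG = V_SD ≥ V_SG − |V_th|, so the device is in saturation.
KCL at the drain: ½ k_p (V_SG − |V_th|)² = (V_DD − V_SG)/R.
Let x = V_SG − 1.31. Then 181 x² + x − 10.39 = 0, giving x = 0.237 V (positive root), so V_SG = 1.55 V.
I_D = (V_DD − V_SG)/R = (11.7 − 1.55) / 56.6 = 0.179 mA.

I_D = 0.179 mA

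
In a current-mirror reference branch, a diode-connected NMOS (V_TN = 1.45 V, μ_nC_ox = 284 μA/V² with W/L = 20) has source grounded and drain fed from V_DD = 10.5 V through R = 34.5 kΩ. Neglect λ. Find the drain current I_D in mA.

I_D = 0.254 mA

With gate tied to drain, V_GS = V_DS ≥ V_GS − V_TN, so the device is in saturation.
k_n = μ_nC_ox · (W/L) = 5.68 mA/V².
KCL at the drain: ½ k_n (V_GS − V_TN)² = (V_DD − V_GS)/R.
Let x = V_GS − 1.45. Then 98 x² + x − 9.05 = 0, giving x = 0.299 V (positive root), so V_GS = 1.75 V.
I_D = (V_DD − V_GS)/R = (10.5 − 1.75) / 34.5 = 0.254 mA.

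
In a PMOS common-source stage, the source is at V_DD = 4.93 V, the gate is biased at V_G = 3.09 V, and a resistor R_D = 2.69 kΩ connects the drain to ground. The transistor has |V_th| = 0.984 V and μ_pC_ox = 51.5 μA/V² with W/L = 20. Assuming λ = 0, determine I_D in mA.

V_SG = V_DD − V_G = 4.93 − 3.09 = 1.84 V, so V_ov = 1.84 − 0.984 = 0.856 V.
k_p = μ_pC_ox · (W/L) = 1.03 mA/V².
Assume saturation: I_D = ½ k_p V_ov² = 0.5 × 1.03 × 0.856² = 0.377 mA, giving V_SD = V_DD − I_D R_D = 4.93 − 0.377 × 2.69 = 3.91 V.
V_SD = 3.91 V ≥ V_ov = 0.856 V, confirming saturation.

I_D = 0.377 mA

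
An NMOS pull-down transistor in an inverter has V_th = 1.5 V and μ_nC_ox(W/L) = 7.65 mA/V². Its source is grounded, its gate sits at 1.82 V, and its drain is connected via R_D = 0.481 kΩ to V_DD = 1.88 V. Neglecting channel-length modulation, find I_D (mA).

V_GS = V_G = 1.82 V, so V_ov = 1.82 − 1.5 = 0.32 V.
Assume saturation: I_D = ½ k_n V_ov² = 0.5 × 7.65 × 0.32² = 0.392 mA, giving V_DS = V_DD − I_D R_D = 1.88 − 0.392 × 0.481 = 1.69 V.
V_DS = 1.69 V ≥ V_ov = 0.32 V, confirming saturation.

I_D = 0.392 mA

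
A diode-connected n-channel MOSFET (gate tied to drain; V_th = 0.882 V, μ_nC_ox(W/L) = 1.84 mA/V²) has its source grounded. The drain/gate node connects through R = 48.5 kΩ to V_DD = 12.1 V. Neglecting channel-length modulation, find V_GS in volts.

V_GS = 1.37 V

With gate tied to drain, V_GS = V_DS ≥ V_GS − V_th, so the device is in saturation.
KCL at the drain: ½ k_n (V_GS − V_th)² = (V_DD − V_GS)/R.
Let x = V_GS − 0.882. Then 44.6 x² + x − 11.22 = 0, giving x = 0.49 V (positive root), so V_GS = 1.37 V.
I_D = (V_DD − V_GS)/R = (12.1 − 1.37) / 48.5 = 0.221 mA.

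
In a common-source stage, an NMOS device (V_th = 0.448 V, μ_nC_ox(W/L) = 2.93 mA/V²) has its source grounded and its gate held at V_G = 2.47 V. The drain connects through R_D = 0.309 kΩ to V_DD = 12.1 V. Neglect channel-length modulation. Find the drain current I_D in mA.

I_D = 5.99 mA

V_GS = V_G = 2.47 V, so V_ov = 2.47 − 0.448 = 2.02 V.
Assume saturation: I_D = ½ k_n V_ov² = 0.5 × 2.93 × 2.02² = 5.99 mA, giving V_DS = V_DD − I_D R_D = 12.1 − 5.99 × 0.309 = 10.2 V.
V_DS = 10.2 V ≥ V_ov = 2.02 V, confirming saturation.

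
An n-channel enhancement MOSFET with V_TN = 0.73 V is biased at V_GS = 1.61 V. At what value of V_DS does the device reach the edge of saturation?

V_DS,sat = 0.880 V

The boundary between triode and saturation is V_DS = V_GS − V_TN = V_ov.
V_ov = 1.61 − 0.73 = 0.88 V.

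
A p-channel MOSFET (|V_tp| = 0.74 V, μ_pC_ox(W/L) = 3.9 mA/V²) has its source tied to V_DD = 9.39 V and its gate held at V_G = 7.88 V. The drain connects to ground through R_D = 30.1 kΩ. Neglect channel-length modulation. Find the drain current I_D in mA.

V_SG = V_DD − V_G = 9.39 − 7.88 = 1.51 V, so V_ov = 1.51 − 0.74 = 0.77 V.
Assume saturation: I_D = ½ k_p V_ov² = 0.5 × 3.9 × 0.77² = 1.16 mA, giving V_SD = V_DD − I_D R_D = 9.39 − 1.16 × 30.1 = -25.4 V.
But -25.4 V < V_ov = 0.77 V, so the device is actually in triode.
In triode I_D = k_p[V_ov V_SD − ½ V_SD²] and I_D = (V_DD − V_SD)/R_D. Equating: 58.7 V_SD² − 91.39 V_SD + 9.39 = 0, giving V_SD = 0.111 V (the root below V_ov).
I_D = (9.39 − 0.111) / 30.1 = 0.308 mA.

I_D = 0.308 mA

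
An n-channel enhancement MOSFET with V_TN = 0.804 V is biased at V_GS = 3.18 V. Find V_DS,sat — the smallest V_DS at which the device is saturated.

The boundary between triode and saturation is V_DS = V_GS − V_TN = V_ov.
V_ov = 3.18 − 0.804 = 2.38 V.

V_DS,sat = 2.38 V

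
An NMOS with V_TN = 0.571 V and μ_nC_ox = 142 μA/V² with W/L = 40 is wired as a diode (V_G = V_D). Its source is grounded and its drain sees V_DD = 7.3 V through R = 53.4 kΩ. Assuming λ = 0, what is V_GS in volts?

With gate tied to drain, V_GS = V_DS ≥ V_GS − V_TN, so the device is in saturation.
k_n = μ_nC_ox · (W/L) = 5.68 mA/V².
KCL at the drain: ½ k_n (V_GS − V_TN)² = (V_DD − V_GS)/R.
Let x = V_GS − 0.571. Then 152 x² + x − 6.729 = 0, giving x = 0.207 V (positive root), so V_GS = 0.778 V.
I_D = (V_DD − V_GS)/R = (7.3 − 0.778) / 53.4 = 0.122 mA.

V_GS = 0.778 V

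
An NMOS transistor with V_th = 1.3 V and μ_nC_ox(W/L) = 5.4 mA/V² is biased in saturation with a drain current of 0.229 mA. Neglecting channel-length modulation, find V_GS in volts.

V_GS = 1.59 V

In saturation I_D = ½ k_n (V_GS − V_th)², so V_GS − V_th = √(2 I_D / k_n) = √(2 × 0.229 / 5.4) = 0.291 V.
V_GS = 1.3 + 0.291 = 1.59 V.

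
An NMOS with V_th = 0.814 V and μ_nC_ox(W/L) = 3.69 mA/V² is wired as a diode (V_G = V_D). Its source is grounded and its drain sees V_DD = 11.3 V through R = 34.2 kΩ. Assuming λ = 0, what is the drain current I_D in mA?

I_D = 0.295 mA

With gate tied to drain, V_GS = V_DS ≥ V_GS − V_th, so the device is in saturation.
KCL at the drain: ½ k_n (V_GS − V_th)² = (V_DD − V_GS)/R.
Let x = V_GS − 0.814. Then 63.1 x² + x − 10.49 = 0, giving x = 0.4 V (positive root), so V_GS = 1.21 V.
I_D = (V_DD − V_GS)/R = (11.3 − 1.21) / 34.2 = 0.295 mA.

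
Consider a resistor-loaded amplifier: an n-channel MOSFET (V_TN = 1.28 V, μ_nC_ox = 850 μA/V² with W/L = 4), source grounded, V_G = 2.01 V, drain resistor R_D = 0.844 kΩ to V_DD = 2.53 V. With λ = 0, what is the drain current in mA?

I_D = 0.906 mA

V_GS = V_G = 2.01 V, so V_ov = 2.01 − 1.28 = 0.73 V.
k_n = μ_nC_ox · (W/L) = 3.4 mA/V².
Assume saturation: I_D = ½ k_n V_ov² = 0.5 × 3.4 × 0.73² = 0.906 mA, giving V_DS = V_DD − I_D R_D = 2.53 − 0.906 × 0.844 = 1.77 V.
V_DS = 1.77 V ≥ V_ov = 0.73 V, confirming saturation.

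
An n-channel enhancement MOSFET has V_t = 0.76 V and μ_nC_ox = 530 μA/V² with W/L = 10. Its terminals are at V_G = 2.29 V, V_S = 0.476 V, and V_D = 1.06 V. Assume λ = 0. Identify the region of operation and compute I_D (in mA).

V_GS = V_G − V_S = 2.29 − 0.476 = 1.81 V; V_DS = V_D − V_S = 1.06 − 0.476 = 0.584 V.
k_n = μ_nC_ox · (W/L) = 5.3 mA/V².
V_ov = V_GS − V_t = 1.81 − 0.76 = 1.05 V.
Since V_DS = 0.584 V < V_ov = 1.05 V, the device is in the triode region.
I_D = k_n [V_ov · V_DS − ½ V_DS²] = 5.3 × [1.05 × 0.584 − 0.5 × 0.584²] = 2.36 mA.

Triode; I_D = 2.36 mA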